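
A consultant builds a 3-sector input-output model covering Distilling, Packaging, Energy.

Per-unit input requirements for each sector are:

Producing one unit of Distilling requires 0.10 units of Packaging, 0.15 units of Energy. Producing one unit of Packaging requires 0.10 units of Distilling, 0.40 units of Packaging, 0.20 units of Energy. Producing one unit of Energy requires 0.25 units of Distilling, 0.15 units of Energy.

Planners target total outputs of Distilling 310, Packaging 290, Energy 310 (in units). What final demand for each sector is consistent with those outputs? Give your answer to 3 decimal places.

I − A =
  [   1.00    -0.10    -0.25]
  [  -0.10     0.60     0.00]
  [  -0.15    -0.20     0.85]
d = (I − A) x:
  d_D = (+1.00)·310 + (-0.10)·290 + (-0.25)·310 = 203.500
  d_P = (-0.10)·310 + (+0.60)·290 + (+0.00)·310 = 143.000
  d_E = (-0.15)·310 + (-0.20)·290 + (+0.85)·310 = 159.000

d_D = 203.500, d_P = 143.000, d_E = 159.000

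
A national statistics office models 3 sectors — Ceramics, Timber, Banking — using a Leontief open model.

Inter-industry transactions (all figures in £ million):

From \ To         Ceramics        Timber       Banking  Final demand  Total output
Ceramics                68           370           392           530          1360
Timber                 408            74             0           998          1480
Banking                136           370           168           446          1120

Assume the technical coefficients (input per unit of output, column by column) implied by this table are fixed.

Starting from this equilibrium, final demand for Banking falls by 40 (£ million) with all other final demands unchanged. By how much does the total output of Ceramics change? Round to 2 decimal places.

Δx_C = -20.66

Technical coefficients a_ij = z_ij / X_j:
  a_CC = 68/1360 = 0.05, a_TC = 408/1360 = 0.30, a_BC = 136/1360 = 0.10
  a_CT = 370/1480 = 0.25, a_TT = 74/1480 = 0.05, a_BT = 370/1480 = 0.25
  a_CB = 392/1120 = 0.35, a_TB = 0/1120 = 0.00, a_BB = 168/1120 = 0.15
I − A =
  [   0.95    -0.25    -0.35]
  [  -0.30     0.95     0.00]
  [  -0.10    -0.25     0.85]
Cofactors of I−A, C_ij = (−1)^(i+j)·(minor ij) (rows/columns in the sector order above):
  C_11 = (0.95)(0.85) − (0.00)(-0.25) = 0.8075
  C_12 = −[(-0.30)(0.85) − (0.00)(-0.10)] = 0.2550
  C_13 = (-0.30)(-0.25) − (0.95)(-0.10) = 0.1700
  C_21 = −[(-0.25)(0.85) − (-0.35)(-0.25)] = 0.3000
  C_22 = (0.95)(0.85) − (-0.35)(-0.10) = 0.7725
  C_23 = −[(0.95)(-0.25) − (-0.25)(-0.10)] = 0.2625
  C_31 = (-0.25)(0.00) − (-0.35)(0.95) = 0.3325
  C_32 = −[(0.95)(0.00) − (-0.35)(-0.30)] = 0.1050
  C_33 = (0.95)(0.95) − (-0.25)(-0.30) = 0.8275
det(I−A) = Σ_j (I−A)_1j·C_1j = (0.95)(0.8075) + (-0.25)(0.2550) + (-0.35)(0.1700) = 0.643875
adj(I−A) = Cᵀ =
  [ 0.8075   0.3000   0.3325]
  [ 0.2550   0.7725   0.1050]
  [ 0.1700   0.2625   0.8275]
(I − A)⁻¹ = adj(I−A) / det(I−A) ≈
  [   1.2541     0.4659     0.5164]
  [   0.3960     1.1998     0.1631]
  [   0.2640     0.4077     1.2852]
Δx = (I − A)⁻¹ Δd with Δd having -40 in the Banking component and 0 elsewhere.
So Δx_C = L_CB · (-40), where L_CB = adj(I−A)_CB / det(I−A) = 0.3325 / 0.643875.
Δx_C = 0.3325 × (-40) / 0.643875 = -13.30 / 0.643875 ≈ -20.66.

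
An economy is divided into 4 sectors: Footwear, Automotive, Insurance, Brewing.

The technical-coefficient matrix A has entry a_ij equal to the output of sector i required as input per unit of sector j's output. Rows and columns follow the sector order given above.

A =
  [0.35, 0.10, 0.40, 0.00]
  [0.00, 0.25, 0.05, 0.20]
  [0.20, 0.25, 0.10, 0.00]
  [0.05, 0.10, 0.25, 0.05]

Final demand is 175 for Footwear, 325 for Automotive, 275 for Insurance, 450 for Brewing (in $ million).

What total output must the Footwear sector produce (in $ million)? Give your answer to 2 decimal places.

I − A =
  [   0.65    -0.10    -0.40     0.00]
  [   0.00     0.75    -0.05    -0.20]
  [  -0.20    -0.25     0.90     0.00]
  [  -0.05    -0.10    -0.25     0.95]
Compute the cofactors C_ij = (−1)^(i+j)·(3×3 minor ij) of I−A; the adjugate is their transpose:
adj(I−A) = Cᵀ =
  [ 0.598875   0.180500   0.286750   0.038000]
  [ 0.028500   0.479750   0.067375   0.101000]
  [ 0.141000   0.173375   0.449125   0.036500]
  [ 0.071625   0.105625   0.140375   0.369625]
det(I−A) = Σ_j (I−A)_1j·C_1j = (0.65)(0.598875) + (-0.10)(0.028500) + (-0.40)(0.141000) + (0.00)(0.071625) = 0.33001875
(I − A)⁻¹ = adj(I−A) / det(I−A) ≈
  [   1.8147     0.5469     0.8689     0.1151]
  [   0.0864     1.4537     0.2042     0.3060]
  [   0.4272     0.5253     1.3609     0.1106]
  [   0.2170     0.3201     0.4254     1.1200]
x = (I − A)⁻¹ d = adj(I−A)·d / det(I−A), with det(I−A) = 0.33001875:
  x_1 = (0.598875·175 + 0.180500·325 + 0.286750·275 + 0.038000·450) / 0.33001875 = 259.421875 / 0.33001875 ≈ 786.08
  x_2 = (0.028500·175 + 0.479750·325 + 0.067375·275 + 0.101000·450) / 0.33001875 = 224.884375 / 0.33001875 ≈ 681.43
  x_3 = (0.141000·175 + 0.173375·325 + 0.449125·275 + 0.036500·450) / 0.33001875 = 220.95625 / 0.33001875 ≈ 669.53
  x_4 = (0.071625·175 + 0.105625·325 + 0.140375·275 + 0.369625·450) / 0.33001875 = 251.796875 / 0.33001875 ≈ 762.98

x_1 = 786.08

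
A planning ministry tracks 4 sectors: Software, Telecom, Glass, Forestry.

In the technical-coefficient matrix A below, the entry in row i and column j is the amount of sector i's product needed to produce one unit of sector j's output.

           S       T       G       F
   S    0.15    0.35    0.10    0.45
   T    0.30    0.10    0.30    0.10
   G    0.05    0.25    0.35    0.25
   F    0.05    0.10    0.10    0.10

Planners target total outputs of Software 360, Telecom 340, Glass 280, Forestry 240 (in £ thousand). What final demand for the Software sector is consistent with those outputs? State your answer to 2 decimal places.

d_S = 51.00

I − A =
  [   0.85    -0.35    -0.10    -0.45]
  [  -0.30     0.90    -0.30    -0.10]
  [  -0.05    -0.25     0.65    -0.25]
  [  -0.05    -0.10    -0.10     0.90]
d = (I − A) x:
  d_S = (+0.85)·360 + (-0.35)·340 + (-0.10)·280 + (-0.45)·240 = 51.00
  d_T = (-0.30)·360 + (+0.90)·340 + (-0.30)·280 + (-0.10)·240 = 90.00
  d_G = (-0.05)·360 + (-0.25)·340 + (+0.65)·280 + (-0.25)·240 = 19.00
  d_F = (-0.05)·360 + (-0.10)·340 + (-0.10)·280 + (+0.90)·240 = 136.00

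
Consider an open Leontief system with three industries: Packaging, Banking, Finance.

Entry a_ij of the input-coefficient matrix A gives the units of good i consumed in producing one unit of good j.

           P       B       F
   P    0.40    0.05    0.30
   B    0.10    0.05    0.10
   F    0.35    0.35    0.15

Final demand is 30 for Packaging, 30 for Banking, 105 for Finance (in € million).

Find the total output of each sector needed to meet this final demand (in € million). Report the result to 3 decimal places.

I − A =
  [   0.60    -0.05    -0.30]
  [  -0.10     0.95    -0.10]
  [  -0.35    -0.35     0.85]
Cofactors of I−A, C_ij = (−1)^(i+j)·(minor ij) (rows/columns in the sector order above):
  C_11 = (0.95)(0.85) − (-0.10)(-0.35) = 0.7725
  C_12 = −[(-0.10)(0.85) − (-0.10)(-0.35)] = 0.1200
  C_13 = (-0.10)(-0.35) − (0.95)(-0.35) = 0.3675
  C_21 = −[(-0.05)(0.85) − (-0.30)(-0.35)] = 0.1475
  C_22 = (0.60)(0.85) − (-0.30)(-0.35) = 0.4050
  C_23 = −[(0.60)(-0.35) − (-0.05)(-0.35)] = 0.2275
  C_31 = (-0.05)(-0.10) − (-0.30)(0.95) = 0.2900
  C_32 = −[(0.60)(-0.10) − (-0.30)(-0.10)] = 0.0900
  C_33 = (0.60)(0.95) − (-0.05)(-0.10) = 0.5650
det(I−A) = Σ_j (I−A)_1j·C_1j = (0.60)(0.7725) + (-0.05)(0.1200) + (-0.30)(0.3675) = 0.34725
adj(I−A) = Cᵀ =
  [ 0.7725   0.1475   0.2900]
  [ 0.1200   0.4050   0.0900]
  [ 0.3675   0.2275   0.5650]
(I − A)⁻¹ = adj(I−A) / det(I−A) ≈
  [   2.2246     0.4248     0.8351]
  [   0.3456     1.1663     0.2592]
  [   1.0583     0.6551     1.6271]
x = (I − A)⁻¹ d = adj(I−A)·d / det(I−A), with det(I−A) = 0.34725:
  x_P = (0.7725·30 + 0.1475·30 + 0.2900·105) / 0.34725 = 58.05 / 0.34725 ≈ 167.171
  x_B = (0.1200·30 + 0.4050·30 + 0.0900·105) / 0.34725 = 25.20 / 0.34725 ≈ 72.570
  x_F = (0.3675·30 + 0.2275·30 + 0.5650·105) / 0.34725 = 77.175 / 0.34725 ≈ 222.246

x_P = 167.171, x_B = 72.570, x_F = 222.246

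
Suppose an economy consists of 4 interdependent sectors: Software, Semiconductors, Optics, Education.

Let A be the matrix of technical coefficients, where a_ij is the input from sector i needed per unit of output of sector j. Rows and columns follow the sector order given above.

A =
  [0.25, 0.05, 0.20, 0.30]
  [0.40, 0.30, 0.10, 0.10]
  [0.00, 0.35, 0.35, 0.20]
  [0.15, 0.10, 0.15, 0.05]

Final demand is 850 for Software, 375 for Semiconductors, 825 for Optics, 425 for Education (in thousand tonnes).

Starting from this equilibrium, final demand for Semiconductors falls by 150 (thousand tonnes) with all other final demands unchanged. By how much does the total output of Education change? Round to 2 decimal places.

I − A =
  [   0.75    -0.05    -0.20    -0.30]
  [  -0.40     0.70    -0.10    -0.10]
  [   0.00    -0.35     0.65    -0.20]
  [  -0.15    -0.10    -0.15     0.95]
Compute the cofactors C_ij = (−1)^(i+j)·(3×3 minor ij) of I−A; the adjugate is their transpose:
adj(I−A) = Cᵀ =
  [ 0.364250   0.135125   0.171000   0.165250]
  [ 0.247750   0.405375   0.175000   0.157750]
  [ 0.167250   0.250125   0.428000   0.169250]
  [ 0.110000   0.103500   0.113000   0.274000]
det(I−A) = Σ_j (I−A)_1j·C_1j = (0.75)(0.364250) + (-0.05)(0.247750) + (-0.20)(0.167250) + (-0.30)(0.110000) = 0.19435
(I − A)⁻¹ = adj(I−A) / det(I−A) ≈
  [   1.8742     0.6953     0.8799     0.8503]
  [   1.2748     2.0858     0.9004     0.8117]
  [   0.8606     1.2870     2.2022     0.8709]
  [   0.5660     0.5325     0.5814     1.4098]
Δx = (I − A)⁻¹ Δd with Δd having -150 in the Semiconductors component and 0 elsewhere.
So Δx_4 = L_42 · (-150), where L_42 = adj(I−A)_42 / det(I−A) = 0.103500 / 0.19435.
Δx_4 = 0.103500 × (-150) / 0.19435 = -15.525 / 0.19435 ≈ -79.88.

Δx_4 = -79.88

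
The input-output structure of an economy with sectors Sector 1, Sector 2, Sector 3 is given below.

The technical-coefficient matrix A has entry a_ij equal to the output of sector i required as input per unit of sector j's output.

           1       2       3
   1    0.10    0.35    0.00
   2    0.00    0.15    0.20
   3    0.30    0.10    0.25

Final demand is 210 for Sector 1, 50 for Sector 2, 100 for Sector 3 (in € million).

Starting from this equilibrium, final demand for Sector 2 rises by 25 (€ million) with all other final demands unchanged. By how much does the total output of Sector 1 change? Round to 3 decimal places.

Δx_1 = 12.272

I − A =
  [   0.90    -0.35     0.00]
  [   0.00     0.85    -0.20]
  [  -0.30    -0.10     0.75]
Cofactors of I−A, C_ij = (−1)^(i+j)·(minor ij) (rows/columns in the sector order above):
  C_11 = (0.85)(0.75) − (-0.20)(-0.10) = 0.6175
  C_12 = −[(0.00)(0.75) − (-0.20)(-0.30)] = 0.0600
  C_13 = (0.00)(-0.10) − (0.85)(-0.30) = 0.2550
  C_21 = −[(-0.35)(0.75) − (0.00)(-0.10)] = 0.2625
  C_22 = (0.90)(0.75) − (0.00)(-0.30) = 0.6750
  C_23 = −[(0.90)(-0.10) − (-0.35)(-0.30)] = 0.1950
  C_31 = (-0.35)(-0.20) − (0.00)(0.85) = 0.0700
  C_32 = −[(0.90)(-0.20) − (0.00)(0.00)] = 0.1800
  C_33 = (0.90)(0.85) − (-0.35)(0.00) = 0.7650
det(I−A) = Σ_j (I−A)_1j·C_1j = (0.90)(0.6175) + (-0.35)(0.0600) + (0.00)(0.2550) = 0.53475
adj(I−A) = Cᵀ =
  [ 0.6175   0.2625   0.0700]
  [ 0.0600   0.6750   0.1800]
  [ 0.2550   0.1950   0.7650]
(I − A)⁻¹ = adj(I−A) / det(I−A) ≈
  [   1.1547     0.4909     0.1309]
  [   0.1122     1.2623     0.3366]
  [   0.4769     0.3647     1.4306]
Δx = (I − A)⁻¹ Δd with Δd having +25 in the Sector 2 component and 0 elsewhere.
So Δx_1 = L_12 · (+25), where L_12 = adj(I−A)_12 / det(I−A) = 0.2625 / 0.53475.
Δx_1 = 0.2625 × (+25) / 0.53475 = 6.5625 / 0.53475 ≈ 12.272.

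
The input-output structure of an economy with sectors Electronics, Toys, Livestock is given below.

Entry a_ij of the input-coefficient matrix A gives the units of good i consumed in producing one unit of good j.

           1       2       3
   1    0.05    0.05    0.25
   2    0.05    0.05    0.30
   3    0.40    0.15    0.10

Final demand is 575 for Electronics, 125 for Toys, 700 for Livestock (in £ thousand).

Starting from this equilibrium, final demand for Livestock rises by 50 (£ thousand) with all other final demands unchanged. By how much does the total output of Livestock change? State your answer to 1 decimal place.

I − A =
  [   0.95    -0.05    -0.25]
  [  -0.05     0.95    -0.30]
  [  -0.40    -0.15     0.90]
Cofactors of I−A, C_ij = (−1)^(i+j)·(minor ij) (rows/columns in the sector order above):
  C_11 = (0.95)(0.90) − (-0.30)(-0.15) = 0.8100
  C_12 = −[(-0.05)(0.90) − (-0.30)(-0.40)] = 0.1650
  C_13 = (-0.05)(-0.15) − (0.95)(-0.40) = 0.3875
  C_21 = −[(-0.05)(0.90) − (-0.25)(-0.15)] = 0.0825
  C_22 = (0.95)(0.90) − (-0.25)(-0.40) = 0.7550
  C_23 = −[(0.95)(-0.15) − (-0.05)(-0.40)] = 0.1625
  C_31 = (-0.05)(-0.30) − (-0.25)(0.95) = 0.2525
  C_32 = −[(0.95)(-0.30) − (-0.25)(-0.05)] = 0.2975
  C_33 = (0.95)(0.95) − (-0.05)(-0.05) = 0.9000
det(I−A) = Σ_j (I−A)_1j·C_1j = (0.95)(0.8100) + (-0.05)(0.1650) + (-0.25)(0.3875) = 0.664375
adj(I−A) = Cᵀ =
  [ 0.8100   0.0825   0.2525]
  [ 0.1650   0.7550   0.2975]
  [ 0.3875   0.1625   0.9000]
(I − A)⁻¹ = adj(I−A) / det(I−A) ≈
  [   1.2192     0.1242     0.3801]
  [   0.2484     1.1364     0.4478]
  [   0.5833     0.2446     1.3547]
Δx = (I − A)⁻¹ Δd with Δd having +50 in the Livestock component and 0 elsewhere.
So Δx_3 = L_33 · (+50), where L_33 = adj(I−A)_33 / det(I−A) = 0.9000 / 0.664375.
Δx_3 = 0.9000 × (+50) / 0.664375 = 45.00 / 0.664375 ≈ 67.7.

Δx_3 = 67.7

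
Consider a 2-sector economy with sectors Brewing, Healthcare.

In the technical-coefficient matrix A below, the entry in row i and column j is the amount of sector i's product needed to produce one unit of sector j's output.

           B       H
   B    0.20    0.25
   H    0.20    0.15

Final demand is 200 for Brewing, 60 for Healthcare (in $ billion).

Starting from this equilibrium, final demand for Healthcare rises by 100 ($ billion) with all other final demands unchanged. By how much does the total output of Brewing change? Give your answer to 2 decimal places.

Δx_B = 39.68

I − A =
  [   0.80    -0.25]
  [  -0.20     0.85]
det(I−A) = (0.80)(0.85) − (-0.25)(-0.20) = 0.6300
adj(I−A) = [[0.85, 0.25], [0.20, 0.80]]
(I − A)⁻¹ = adj(I−A) / det(I−A) ≈
  [   1.3492     0.3968]
  [   0.3175     1.2698]
Δx = (I − A)⁻¹ Δd with Δd having +100 in the Healthcare component and 0 elsewhere.
So Δx_B = L_BH · (+100), where L_BH = adj(I−A)_BH / det(I−A) = 0.25 / 0.6300.
Δx_B = 0.25 × (+100) / 0.6300 = 25.00 / 0.6300 ≈ 39.68.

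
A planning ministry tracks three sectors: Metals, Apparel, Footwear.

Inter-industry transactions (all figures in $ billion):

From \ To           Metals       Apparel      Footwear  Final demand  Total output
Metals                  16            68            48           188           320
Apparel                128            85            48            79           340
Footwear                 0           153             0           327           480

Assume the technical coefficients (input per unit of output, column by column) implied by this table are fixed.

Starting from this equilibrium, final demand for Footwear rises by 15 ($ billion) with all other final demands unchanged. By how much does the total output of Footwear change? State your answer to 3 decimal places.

Δx_F = 16.594

Technical coefficients a_ij = z_ij / X_j:
  a_MM = 16/320 = 0.05, a_AM = 128/320 = 0.40, a_FM = 0/320 = 0.00
  a_MA = 68/340 = 0.20, a_AA = 85/340 = 0.25, a_FA = 153/340 = 0.45
  a_MF = 48/480 = 0.10, a_AF = 48/480 = 0.10, a_FF = 0/480 = 0.00
I − A =
  [   0.95    -0.20    -0.10]
  [  -0.40     0.75    -0.10]
  [   0.00    -0.45     1.00]
Cofactors of I−A, C_ij = (−1)^(i+j)·(minor ij) (rows/columns in the sector order above):
  C_11 = (0.75)(1.00) − (-0.10)(-0.45) = 0.7050
  C_12 = −[(-0.40)(1.00) − (-0.10)(0.00)] = 0.4000
  C_13 = (-0.40)(-0.45) − (0.75)(0.00) = 0.1800
  C_21 = −[(-0.20)(1.00) − (-0.10)(-0.45)] = 0.2450
  C_22 = (0.95)(1.00) − (-0.10)(0.00) = 0.9500
  C_23 = −[(0.95)(-0.45) − (-0.20)(0.00)] = 0.4275
  C_31 = (-0.20)(-0.10) − (-0.10)(0.75) = 0.0950
  C_32 = −[(0.95)(-0.10) − (-0.10)(-0.40)] = 0.1350
  C_33 = (0.95)(0.75) − (-0.20)(-0.40) = 0.6325
det(I−A) = Σ_j (I−A)_1j·C_1j = (0.95)(0.7050) + (-0.20)(0.4000) + (-0.10)(0.1800) = 0.57175
adj(I−A) = Cᵀ =
  [ 0.7050   0.2450   0.0950]
  [ 0.4000   0.9500   0.1350]
  [ 0.1800   0.4275   0.6325]
(I − A)⁻¹ = adj(I−A) / det(I−A) ≈
  [   1.2331     0.4285     0.1662]
  [   0.6996     1.6616     0.2361]
  [   0.3148     0.7477     1.1063]
Δx = (I − A)⁻¹ Δd with Δd having +15 in the Footwear component and 0 elsewhere.
So Δx_F = L_FF · (+15), where L_FF = adj(I−A)_FF / det(I−A) = 0.6325 / 0.57175.
Δx_F = 0.6325 × (+15) / 0.57175 = 9.4875 / 0.57175 ≈ 16.594.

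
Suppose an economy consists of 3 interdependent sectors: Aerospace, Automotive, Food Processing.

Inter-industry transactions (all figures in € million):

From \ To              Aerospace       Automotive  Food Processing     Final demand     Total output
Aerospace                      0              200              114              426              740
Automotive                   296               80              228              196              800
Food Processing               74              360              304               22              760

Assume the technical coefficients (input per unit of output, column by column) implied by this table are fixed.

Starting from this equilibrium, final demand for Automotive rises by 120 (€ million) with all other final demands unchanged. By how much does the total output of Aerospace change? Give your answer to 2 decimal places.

Technical coefficients a_ij = z_ij / X_j:
  a_11 = 0/740 = 0.00, a_21 = 296/740 = 0.40, a_31 = 74/740 = 0.10
  a_12 = 200/800 = 0.25, a_22 = 80/800 = 0.10, a_32 = 360/800 = 0.45
  a_13 = 114/760 = 0.15, a_23 = 228/760 = 0.30, a_33 = 304/760 = 0.40
I − A =
  [   1.00    -0.25    -0.15]
  [  -0.40     0.90    -0.30]
  [  -0.10    -0.45     0.60]
Cofactors of I−A, C_ij = (−1)^(i+j)·(minor ij) (rows/columns in the sector order above):
  C_11 = (0.90)(0.60) − (-0.30)(-0.45) = 0.4050
  C_12 = −[(-0.40)(0.60) − (-0.30)(-0.10)] = 0.2700
  C_13 = (-0.40)(-0.45) − (0.90)(-0.10) = 0.2700
  C_21 = −[(-0.25)(0.60) − (-0.15)(-0.45)] = 0.2175
  C_22 = (1.00)(0.60) − (-0.15)(-0.10) = 0.5850
  C_23 = −[(1.00)(-0.45) − (-0.25)(-0.10)] = 0.4750
  C_31 = (-0.25)(-0.30) − (-0.15)(0.90) = 0.2100
  C_32 = −[(1.00)(-0.30) − (-0.15)(-0.40)] = 0.3600
  C_33 = (1.00)(0.90) − (-0.25)(-0.40) = 0.8000
det(I−A) = Σ_j (I−A)_1j·C_1j = (1.00)(0.4050) + (-0.25)(0.2700) + (-0.15)(0.2700) = 0.2970
adj(I−A) = Cᵀ =
  [ 0.4050   0.2175   0.2100]
  [ 0.2700   0.5850   0.3600]
  [ 0.2700   0.4750   0.8000]
(I − A)⁻¹ = adj(I−A) / det(I−A) ≈
  [   1.3636     0.7323     0.7071]
  [   0.9091     1.9697     1.2121]
  [   0.9091     1.5993     2.6936]
Δx = (I − A)⁻¹ Δd with Δd having +120 in the Automotive component and 0 elsewhere.
So Δx_1 = L_12 · (+120), where L_12 = adj(I−A)_12 / det(I−A) = 0.2175 / 0.2970.
Δx_1 = 0.2175 × (+120) / 0.2970 = 26.10 / 0.2970 ≈ 87.88.

Δx_1 = 87.88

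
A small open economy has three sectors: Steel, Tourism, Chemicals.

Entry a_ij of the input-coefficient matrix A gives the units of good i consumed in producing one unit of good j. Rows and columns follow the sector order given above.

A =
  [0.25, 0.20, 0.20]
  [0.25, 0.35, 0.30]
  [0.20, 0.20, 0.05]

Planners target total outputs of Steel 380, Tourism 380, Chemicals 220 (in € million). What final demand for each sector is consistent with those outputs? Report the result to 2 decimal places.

I − A =
  [   0.75    -0.20    -0.20]
  [  -0.25     0.65    -0.30]
  [  -0.20    -0.20     0.95]
d = (I − A) x:
  d_1 = (+0.75)·380 + (-0.20)·380 + (-0.20)·220 = 165.00
  d_2 = (-0.25)·380 + (+0.65)·380 + (-0.30)·220 = 86.00
  d_3 = (-0.20)·380 + (-0.20)·380 + (+0.95)·220 = 57.00

d_1 = 165.00, d_2 = 86.00, d_3 = 57.00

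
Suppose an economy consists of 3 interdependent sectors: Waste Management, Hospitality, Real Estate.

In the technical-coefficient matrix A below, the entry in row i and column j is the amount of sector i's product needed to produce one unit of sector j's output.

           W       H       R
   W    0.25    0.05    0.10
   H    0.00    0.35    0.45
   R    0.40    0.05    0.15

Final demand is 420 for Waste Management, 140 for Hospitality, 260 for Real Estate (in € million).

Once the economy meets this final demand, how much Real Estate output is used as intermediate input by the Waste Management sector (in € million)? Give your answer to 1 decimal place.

I − A =
  [   0.75    -0.05    -0.10]
  [   0.00     0.65    -0.45]
  [  -0.40    -0.05     0.85]
Cofactors of I−A, C_ij = (−1)^(i+j)·(minor ij) (rows/columns in the sector order above):
  C_11 = (0.65)(0.85) − (-0.45)(-0.05) = 0.5300
  C_12 = −[(0.00)(0.85) − (-0.45)(-0.40)] = 0.1800
  C_13 = (0.00)(-0.05) − (0.65)(-0.40) = 0.2600
  C_21 = −[(-0.05)(0.85) − (-0.10)(-0.05)] = 0.0475
  C_22 = (0.75)(0.85) − (-0.10)(-0.40) = 0.5975
  C_23 = −[(0.75)(-0.05) − (-0.05)(-0.40)] = 0.0575
  C_31 = (-0.05)(-0.45) − (-0.10)(0.65) = 0.0875
  C_32 = −[(0.75)(-0.45) − (-0.10)(0.00)] = 0.3375
  C_33 = (0.75)(0.65) − (-0.05)(0.00) = 0.4875
det(I−A) = Σ_j (I−A)_1j·C_1j = (0.75)(0.5300) + (-0.05)(0.1800) + (-0.10)(0.2600) = 0.3625
adj(I−A) = Cᵀ =
  [ 0.5300   0.0475   0.0875]
  [ 0.1800   0.5975   0.3375]
  [ 0.2600   0.0575   0.4875]
(I − A)⁻¹ = adj(I−A) / det(I−A) ≈
  [   1.4621     0.1310     0.2414]
  [   0.4966     1.6483     0.9310]
  [   0.7172     0.1586     1.3448]
First solve x = (I − A)⁻¹ d = adj(I−A)·d / det(I−A); in particular x_W = (0.5300·420 + 0.0475·140 + 0.0875·260) / 0.3625 = 252.00 / 0.3625 ≈ 695.172.
Intermediate flow from R to W: z_RW = a_RW · x_W = 0.40 × 252.00 / 0.3625 = 100.80 / 0.3625 ≈ 278.1.

z_RW = 278.1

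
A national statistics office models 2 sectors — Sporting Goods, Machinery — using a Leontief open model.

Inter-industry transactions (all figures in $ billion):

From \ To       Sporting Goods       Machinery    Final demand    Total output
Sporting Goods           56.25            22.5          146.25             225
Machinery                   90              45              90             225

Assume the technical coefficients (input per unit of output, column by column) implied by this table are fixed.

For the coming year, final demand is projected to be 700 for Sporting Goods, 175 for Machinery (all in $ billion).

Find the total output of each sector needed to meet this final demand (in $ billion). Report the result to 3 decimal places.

x_1 = 1031.250, x_2 = 734.375

Technical coefficients a_ij = z_ij / X_j:
  a_11 = 56.25/225 = 0.25, a_21 = 90/225 = 0.40
  a_12 = 22.5/225 = 0.10, a_22 = 45/225 = 0.20
I − A =
  [   0.75    -0.10]
  [  -0.40     0.80]
det(I−A) = (0.75)(0.80) − (-0.10)(-0.40) = 0.5600
adj(I−A) = [[0.80, 0.10], [0.40, 0.75]]
(I − A)⁻¹ = adj(I−A) / det(I−A) ≈
  [   1.4286     0.1786]
  [   0.7143     1.3393]
x = (I − A)⁻¹ d = adj(I−A)·d / det(I−A), with det(I−A) = 0.5600:
  x_1 = (0.80·700 + 0.10·175) / 0.5600 = 577.50 / 0.5600 = 1031.250
  x_2 = (0.40·700 + 0.75·175) / 0.5600 = 411.25 / 0.5600 = 734.375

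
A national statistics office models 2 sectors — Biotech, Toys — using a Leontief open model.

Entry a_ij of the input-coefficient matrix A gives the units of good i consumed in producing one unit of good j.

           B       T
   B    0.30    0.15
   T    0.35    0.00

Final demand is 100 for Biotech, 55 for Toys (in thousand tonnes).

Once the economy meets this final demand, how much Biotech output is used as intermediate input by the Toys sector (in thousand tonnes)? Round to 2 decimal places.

z_BT = 17.03

I − A =
  [   0.70    -0.15]
  [  -0.35     1.00]
det(I−A) = (0.70)(1.00) − (-0.15)(-0.35) = 0.6475
adj(I−A) = [[1.00, 0.15], [0.35, 0.70]]
(I − A)⁻¹ = adj(I−A) / det(I−A) ≈
  [   1.5444     0.2317]
  [   0.5405     1.0811]
First solve x = (I − A)⁻¹ d = adj(I−A)·d / det(I−A); in particular x_T = (0.35·100 + 0.70·55) / 0.6475 = 73.50 / 0.6475 ≈ 113.5135.
Intermediate flow from B to T: z_BT = a_BT · x_T = 0.15 × 73.50 / 0.6475 = 11.025 / 0.6475 ≈ 17.03.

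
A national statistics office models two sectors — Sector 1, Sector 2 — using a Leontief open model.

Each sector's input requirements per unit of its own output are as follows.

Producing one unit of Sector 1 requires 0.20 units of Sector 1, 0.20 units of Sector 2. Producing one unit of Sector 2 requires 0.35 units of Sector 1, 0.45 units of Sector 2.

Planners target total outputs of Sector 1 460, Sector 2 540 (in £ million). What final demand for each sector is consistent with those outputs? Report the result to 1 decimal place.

I − A =
  [   0.80    -0.35]
  [  -0.20     0.55]
d = (I − A) x:
  d_1 = (+0.80)·460 + (-0.35)·540 = 179.0
  d_2 = (-0.20)·460 + (+0.55)·540 = 205.0

d_1 = 179.0, d_2 = 205.0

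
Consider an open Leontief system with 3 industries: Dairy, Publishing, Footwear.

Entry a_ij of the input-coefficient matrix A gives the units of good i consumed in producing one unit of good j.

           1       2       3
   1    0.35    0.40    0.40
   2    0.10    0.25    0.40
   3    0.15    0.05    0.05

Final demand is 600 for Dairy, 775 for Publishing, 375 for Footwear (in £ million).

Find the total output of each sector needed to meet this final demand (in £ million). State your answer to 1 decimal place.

I − A =
  [   0.65    -0.40    -0.40]
  [  -0.10     0.75    -0.40]
  [  -0.15    -0.05     0.95]
Cofactors of I−A, C_ij = (−1)^(i+j)·(minor ij) (rows/columns in the sector order above):
  C_11 = (0.75)(0.95) − (-0.40)(-0.05) = 0.6925
  C_12 = −[(-0.10)(0.95) − (-0.40)(-0.15)] = 0.1550
  C_13 = (-0.10)(-0.05) − (0.75)(-0.15) = 0.1175
  C_21 = −[(-0.40)(0.95) − (-0.40)(-0.05)] = 0.4000
  C_22 = (0.65)(0.95) − (-0.40)(-0.15) = 0.5575
  C_23 = −[(0.65)(-0.05) − (-0.40)(-0.15)] = 0.0925
  C_31 = (-0.40)(-0.40) − (-0.40)(0.75) = 0.4600
  C_32 = −[(0.65)(-0.40) − (-0.40)(-0.10)] = 0.3000
  C_33 = (0.65)(0.75) − (-0.40)(-0.10) = 0.4475
det(I−A) = Σ_j (I−A)_1j·C_1j = (0.65)(0.6925) + (-0.40)(0.1550) + (-0.40)(0.1175) = 0.341125
adj(I−A) = Cᵀ =
  [ 0.6925   0.4000   0.4600]
  [ 0.1550   0.5575   0.3000]
  [ 0.1175   0.0925   0.4475]
(I − A)⁻¹ = adj(I−A) / det(I−A) ≈
  [   2.0300     1.1726     1.3485]
  [   0.4544     1.6343     0.8794]
  [   0.3444     0.2712     1.3118]
x = (I − A)⁻¹ d = adj(I−A)·d / det(I−A), with det(I−A) = 0.341125:
  x_1 = (0.6925·600 + 0.4000·775 + 0.4600·375) / 0.341125 = 898.00 / 0.341125 ≈ 2632.5
  x_2 = (0.1550·600 + 0.5575·775 + 0.3000·375) / 0.341125 = 637.5625 / 0.341125 ≈ 1869.0
  x_3 = (0.1175·600 + 0.0925·775 + 0.4475·375) / 0.341125 = 310.00 / 0.341125 ≈ 908.8

x_1 = 2632.5, x_2 = 1869.0, x_3 = 908.8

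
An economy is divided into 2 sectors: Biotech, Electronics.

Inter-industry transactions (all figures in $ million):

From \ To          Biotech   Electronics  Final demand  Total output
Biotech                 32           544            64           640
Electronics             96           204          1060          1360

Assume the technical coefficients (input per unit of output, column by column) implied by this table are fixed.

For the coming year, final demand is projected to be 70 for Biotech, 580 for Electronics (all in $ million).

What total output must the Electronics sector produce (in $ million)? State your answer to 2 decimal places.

Technical coefficients a_ij = z_ij / X_j:
  a_BB = 32/640 = 0.05, a_EB = 96/640 = 0.15
  a_BE = 544/1360 = 0.40, a_EE = 204/1360 = 0.15
I − A =
  [   0.95    -0.40]
  [  -0.15     0.85]
det(I−A) = (0.95)(0.85) − (-0.40)(-0.15) = 0.7475
adj(I−A) = [[0.85, 0.40], [0.15, 0.95]]
(I − A)⁻¹ = adj(I−A) / det(I−A) ≈
  [   1.1371     0.5351]
  [   0.2007     1.2709]
x = (I − A)⁻¹ d = adj(I−A)·d / det(I−A), with det(I−A) = 0.7475:
  x_B = (0.85·70 + 0.40·580) / 0.7475 = 291.50 / 0.7475 ≈ 389.97
  x_E = (0.15·70 + 0.95·580) / 0.7475 = 561.50 / 0.7475 ≈ 751.17

x_E = 751.17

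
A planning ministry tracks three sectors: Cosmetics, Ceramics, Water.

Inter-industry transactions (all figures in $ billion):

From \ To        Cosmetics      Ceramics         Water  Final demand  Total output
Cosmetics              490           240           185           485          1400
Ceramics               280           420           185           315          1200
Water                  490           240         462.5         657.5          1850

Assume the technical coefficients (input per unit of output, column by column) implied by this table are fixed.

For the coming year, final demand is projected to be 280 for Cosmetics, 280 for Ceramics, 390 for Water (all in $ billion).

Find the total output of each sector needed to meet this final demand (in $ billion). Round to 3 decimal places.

x_1 = 881.416, x_2 = 881.416, x_3 = 1166.372

Technical coefficients a_ij = z_ij / X_j:
  a_11 = 490/1400 = 0.35, a_21 = 280/1400 = 0.20, a_31 = 490/1400 = 0.35
  a_12 = 240/1200 = 0.20, a_22 = 420/1200 = 0.35, a_32 = 240/1200 = 0.20
  a_13 = 185/1850 = 0.10, a_23 = 185/1850 = 0.10, a_33 = 462.5/1850 = 0.25
I − A =
  [   0.65    -0.20    -0.10]
  [  -0.20     0.65    -0.10]
  [  -0.35    -0.20     0.75]
Cofactors of I−A, C_ij = (−1)^(i+j)·(minor ij) (rows/columns in the sector order above):
  C_11 = (0.65)(0.75) − (-0.10)(-0.20) = 0.4675
  C_12 = −[(-0.20)(0.75) − (-0.10)(-0.35)] = 0.1850
  C_13 = (-0.20)(-0.20) − (0.65)(-0.35) = 0.2675
  C_21 = −[(-0.20)(0.75) − (-0.10)(-0.20)] = 0.1700
  C_22 = (0.65)(0.75) − (-0.10)(-0.35) = 0.4525
  C_23 = −[(0.65)(-0.20) − (-0.20)(-0.35)] = 0.2000
  C_31 = (-0.20)(-0.10) − (-0.10)(0.65) = 0.0850
  C_32 = −[(0.65)(-0.10) − (-0.10)(-0.20)] = 0.0850
  C_33 = (0.65)(0.65) − (-0.20)(-0.20) = 0.3825
det(I−A) = Σ_j (I−A)_1j·C_1j = (0.65)(0.4675) + (-0.20)(0.1850) + (-0.10)(0.2675) = 0.240125
adj(I−A) = Cᵀ =
  [ 0.4675   0.1700   0.0850]
  [ 0.1850   0.4525   0.0850]
  [ 0.2675   0.2000   0.3825]
(I − A)⁻¹ = adj(I−A) / det(I−A) ≈
  [   1.9469     0.7080     0.3540]
  [   0.7704     1.8844     0.3540]
  [   1.1140     0.8329     1.5929]
x = (I − A)⁻¹ d = adj(I−A)·d / det(I−A), with det(I−A) = 0.240125:
  x_1 = (0.4675·280 + 0.1700·280 + 0.0850·390) / 0.240125 = 211.65 / 0.240125 ≈ 881.416
  x_2 = (0.1850·280 + 0.4525·280 + 0.0850·390) / 0.240125 = 211.65 / 0.240125 ≈ 881.416
  x_3 = (0.2675·280 + 0.2000·280 + 0.3825·390) / 0.240125 = 280.075 / 0.240125 ≈ 1166.372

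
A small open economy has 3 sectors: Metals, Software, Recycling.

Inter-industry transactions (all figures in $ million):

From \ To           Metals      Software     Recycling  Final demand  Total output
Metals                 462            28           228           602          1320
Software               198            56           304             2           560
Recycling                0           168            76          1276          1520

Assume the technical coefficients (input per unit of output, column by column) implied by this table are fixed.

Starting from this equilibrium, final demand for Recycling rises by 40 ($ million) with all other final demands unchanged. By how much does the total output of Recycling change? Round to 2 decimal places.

Δx_R = 45.94

Technical coefficients a_ij = z_ij / X_j:
  a_MM = 462/1320 = 0.35, a_SM = 198/1320 = 0.15, a_RM = 0/1320 = 0.00
  a_MS = 28/560 = 0.05, a_SS = 56/560 = 0.10, a_RS = 168/560 = 0.30
  a_MR = 228/1520 = 0.15, a_SR = 304/1520 = 0.20, a_RR = 76/1520 = 0.05
I − A =
  [   0.65    -0.05    -0.15]
  [  -0.15     0.90    -0.20]
  [   0.00    -0.30     0.95]
Cofactors of I−A, C_ij = (−1)^(i+j)·(minor ij) (rows/columns in the sector order above):
  C_11 = (0.90)(0.95) − (-0.20)(-0.30) = 0.7950
  C_12 = −[(-0.15)(0.95) − (-0.20)(0.00)] = 0.1425
  C_13 = (-0.15)(-0.30) − (0.90)(0.00) = 0.0450
  C_21 = −[(-0.05)(0.95) − (-0.15)(-0.30)] = 0.0925
  C_22 = (0.65)(0.95) − (-0.15)(0.00) = 0.6175
  C_23 = −[(0.65)(-0.30) − (-0.05)(0.00)] = 0.1950
  C_31 = (-0.05)(-0.20) − (-0.15)(0.90) = 0.1450
  C_32 = −[(0.65)(-0.20) − (-0.15)(-0.15)] = 0.1525
  C_33 = (0.65)(0.90) − (-0.05)(-0.15) = 0.5775
det(I−A) = Σ_j (I−A)_1j·C_1j = (0.65)(0.7950) + (-0.05)(0.1425) + (-0.15)(0.0450) = 0.502875
adj(I−A) = Cᵀ =
  [ 0.7950   0.0925   0.1450]
  [ 0.1425   0.6175   0.1525]
  [ 0.0450   0.1950   0.5775]
(I − A)⁻¹ = adj(I−A) / det(I−A) ≈
  [   1.5809     0.1839     0.2883]
  [   0.2834     1.2279     0.3033]
  [   0.0895     0.3878     1.1484]
Δx = (I − A)⁻¹ Δd with Δd having +40 in the Recycling component and 0 elsewhere.
So Δx_R = L_RR · (+40), where L_RR = adj(I−A)_RR / det(I−A) = 0.5775 / 0.502875.
Δx_R = 0.5775 × (+40) / 0.502875 = 23.10 / 0.502875 ≈ 45.94.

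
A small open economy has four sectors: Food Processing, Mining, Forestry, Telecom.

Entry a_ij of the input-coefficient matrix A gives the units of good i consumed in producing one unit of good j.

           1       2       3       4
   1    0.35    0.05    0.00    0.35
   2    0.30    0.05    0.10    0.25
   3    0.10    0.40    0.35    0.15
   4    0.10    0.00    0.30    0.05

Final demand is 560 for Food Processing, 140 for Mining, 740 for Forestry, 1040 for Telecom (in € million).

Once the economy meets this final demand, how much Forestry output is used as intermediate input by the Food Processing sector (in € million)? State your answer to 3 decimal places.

I − A =
  [   0.65    -0.05     0.00    -0.35]
  [  -0.30     0.95    -0.10    -0.25]
  [  -0.10    -0.40     0.65    -0.15]
  [  -0.10     0.00    -0.30     0.95]
Compute the cofactors C_ij = (−1)^(i+j)·(3×3 minor ij) of I−A; the adjugate is their transpose:
adj(I−A) = Cᵀ =
  [ 0.475875   0.070625   0.108250   0.211000]
  [ 0.206500   0.338875   0.138500   0.187125]
  [ 0.228500   0.238500   0.537875   0.231875]
  [ 0.122250   0.082750   0.181250   0.365125]
det(I−A) = Σ_j (I−A)_1j·C_1j = (0.65)(0.475875) + (-0.05)(0.206500) + (0.00)(0.228500) + (-0.35)(0.122250) = 0.25620625
(I − A)⁻¹ = adj(I−A) / det(I−A) ≈
  [   1.8574     0.2757     0.4225     0.8236]
  [   0.8060     1.3227     0.5406     0.7304]
  [   0.8919     0.9309     2.0994     0.9050]
  [   0.4772     0.3230     0.7074     1.4251]
First solve x = (I − A)⁻¹ d = adj(I−A)·d / det(I−A); in particular x_1 = (0.475875·560 + 0.070625·140 + 0.108250·740 + 0.211000·1040) / 0.25620625 = 575.9225 / 0.25620625 ≈ 2247.88622.
Intermediate flow from 3 to 1: z_31 = a_31 · x_1 = 0.10 × 575.9225 / 0.25620625 = 57.59225 / 0.25620625 ≈ 224.789.

z_31 = 224.789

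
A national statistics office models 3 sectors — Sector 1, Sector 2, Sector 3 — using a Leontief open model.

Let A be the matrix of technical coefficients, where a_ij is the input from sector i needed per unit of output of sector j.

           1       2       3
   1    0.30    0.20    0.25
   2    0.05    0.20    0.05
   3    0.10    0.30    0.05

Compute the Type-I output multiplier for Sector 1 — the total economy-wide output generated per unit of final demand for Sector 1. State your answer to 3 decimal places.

m_1 = 1.832

I − A =
  [   0.70    -0.20    -0.25]
  [  -0.05     0.80    -0.05]
  [  -0.10    -0.30     0.95]
Cofactors of I−A, C_ij = (−1)^(i+j)·(minor ij) (rows/columns in the sector order above):
  C_11 = (0.80)(0.95) − (-0.05)(-0.30) = 0.7450
  C_12 = −[(-0.05)(0.95) − (-0.05)(-0.10)] = 0.0525
  C_13 = (-0.05)(-0.30) − (0.80)(-0.10) = 0.0950
  C_21 = −[(-0.20)(0.95) − (-0.25)(-0.30)] = 0.2650
  C_22 = (0.70)(0.95) − (-0.25)(-0.10) = 0.6400
  C_23 = −[(0.70)(-0.30) − (-0.20)(-0.10)] = 0.2300
  C_31 = (-0.20)(-0.05) − (-0.25)(0.80) = 0.2100
  C_32 = −[(0.70)(-0.05) − (-0.25)(-0.05)] = 0.0475
  C_33 = (0.70)(0.80) − (-0.20)(-0.05) = 0.5500
det(I−A) = Σ_j (I−A)_1j·C_1j = (0.70)(0.7450) + (-0.20)(0.0525) + (-0.25)(0.0950) = 0.48725
adj(I−A) = Cᵀ =
  [ 0.7450   0.2650   0.2100]
  [ 0.0525   0.6400   0.0475]
  [ 0.0950   0.2300   0.5500]
(I − A)⁻¹ = adj(I−A) / det(I−A) ≈
  [   1.5290     0.5439     0.4310]
  [   0.1077     1.3135     0.0975]
  [   0.1950     0.4720     1.1288]
The output multiplier for sector j is the column-j sum of the Leontief inverse (I − A)⁻¹ = adj(I−A) / det(I−A).
Column 1 of adj(I−A): (0.7450, 0.0525, 0.0950); det(I−A) = 0.48725.
m_1 = (0.7450 + 0.0525 + 0.0950) / 0.48725 = 0.8925 / 0.48725 ≈ 1.832.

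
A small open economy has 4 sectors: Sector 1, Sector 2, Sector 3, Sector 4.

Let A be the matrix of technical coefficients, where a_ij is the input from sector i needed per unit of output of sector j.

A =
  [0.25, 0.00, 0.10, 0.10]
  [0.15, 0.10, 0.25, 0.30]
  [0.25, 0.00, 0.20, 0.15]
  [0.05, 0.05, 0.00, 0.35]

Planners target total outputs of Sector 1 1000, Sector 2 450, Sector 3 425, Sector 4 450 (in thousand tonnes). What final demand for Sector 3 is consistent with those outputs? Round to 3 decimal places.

d_3 = 22.500

I − A =
  [   0.75     0.00    -0.10    -0.10]
  [  -0.15     0.90    -0.25    -0.30]
  [  -0.25     0.00     0.80    -0.15]
  [  -0.05    -0.05     0.00     0.65]
d = (I − A) x:
  d_1 = (+0.75)·1000 + (+0.00)·450 + (-0.10)·425 + (-0.10)·450 = 662.500
  d_2 = (-0.15)·1000 + (+0.90)·450 + (-0.25)·425 + (-0.30)·450 = 13.750
  d_3 = (-0.25)·1000 + (+0.00)·450 + (+0.80)·425 + (-0.15)·450 = 22.500
  d_4 = (-0.05)·1000 + (-0.05)·450 + (+0.00)·425 + (+0.65)·450 = 220.000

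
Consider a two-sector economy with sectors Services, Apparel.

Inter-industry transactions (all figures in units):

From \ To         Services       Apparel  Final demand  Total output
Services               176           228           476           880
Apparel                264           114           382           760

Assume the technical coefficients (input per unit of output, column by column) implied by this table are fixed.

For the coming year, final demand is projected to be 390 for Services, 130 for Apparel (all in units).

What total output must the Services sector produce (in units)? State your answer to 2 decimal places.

Technical coefficients a_ij = z_ij / X_j:
  a_SS = 176/880 = 0.20, a_AS = 264/880 = 0.30
  a_SA = 228/760 = 0.30, a_AA = 114/760 = 0.15
I − A =
  [   0.80    -0.30]
  [  -0.30     0.85]
det(I−A) = (0.80)(0.85) − (-0.30)(-0.30) = 0.5900
adj(I−A) = [[0.85, 0.30], [0.30, 0.80]]
(I − A)⁻¹ = adj(I−A) / det(I−A) ≈
  [   1.4407     0.5085]
  [   0.5085     1.3559]
x = (I − A)⁻¹ d = adj(I−A)·d / det(I−A), with det(I−A) = 0.5900:
  x_S = (0.85·390 + 0.30·130) / 0.5900 = 370.50 / 0.5900 ≈ 627.97
  x_A = (0.30·390 + 0.80·130) / 0.5900 = 221.00 / 0.5900 ≈ 374.58

x_S = 627.97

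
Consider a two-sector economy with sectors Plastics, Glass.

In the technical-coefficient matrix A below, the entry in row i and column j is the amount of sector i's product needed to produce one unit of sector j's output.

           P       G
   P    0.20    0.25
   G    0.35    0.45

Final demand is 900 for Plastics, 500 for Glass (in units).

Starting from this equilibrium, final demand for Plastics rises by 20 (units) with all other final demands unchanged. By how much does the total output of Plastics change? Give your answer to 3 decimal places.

I − A =
  [   0.80    -0.25]
  [  -0.35     0.55]
det(I−A) = (0.80)(0.55) − (-0.25)(-0.35) = 0.3525
adj(I−A) = [[0.55, 0.25], [0.35, 0.80]]
(I − A)⁻¹ = adj(I−A) / det(I−A) ≈
  [   1.5603     0.7092]
  [   0.9929     2.2695]
Δx = (I − A)⁻¹ Δd with Δd having +20 in the Plastics component and 0 elsewhere.
So Δx_P = L_PP · (+20), where L_PP = adj(I−A)_PP / det(I−A) = 0.55 / 0.3525.
Δx_P = 0.55 × (+20) / 0.3525 = 11.00 / 0.3525 ≈ 31.206.

Δx_P = 31.206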